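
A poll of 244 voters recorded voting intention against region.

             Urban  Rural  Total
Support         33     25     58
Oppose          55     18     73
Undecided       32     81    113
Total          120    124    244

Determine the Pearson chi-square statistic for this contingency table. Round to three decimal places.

Grand total N = 244.
Expected counts (row total × column total / N):
  Support, Urban: 58×120/244 = 28.5246
  Support, Rural: 58×124/244 = 29.4754
  Oppose, Urban: 73×120/244 = 35.9016
  Oppose, Rural: 73×124/244 = 37.0984
  Undecided, Urban: 113×120/244 = 55.5738
  Undecided, Rural: 113×124/244 = 57.4262
Contributions (O − E)²/E:
  (33 − 28.5246)²/28.5246 = 0.7022
  (25 − 29.4754)²/29.4754 = 0.6795
  (55 − 35.9016)²/35.9016 = 10.1597
  (18 − 37.0984)²/37.0984 = 9.8319
  (32 − 55.5738)²/55.5738 = 9.9997
  (81 − 57.4262)²/57.4262 = 9.6772
χ² = 0.7022 + 0.6795 + 10.1597 + 9.8319 + 9.9997 + 9.6772 = 41.050

41.050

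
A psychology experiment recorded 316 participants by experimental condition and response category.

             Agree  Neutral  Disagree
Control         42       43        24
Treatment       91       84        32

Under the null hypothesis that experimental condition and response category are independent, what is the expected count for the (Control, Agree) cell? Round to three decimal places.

45.877

Row total (Control) = 109; column total (Agree) = 133; grand total N = 316.
Expected count = (row total × column total) / N = 109 × 133 / 316 = 45.877.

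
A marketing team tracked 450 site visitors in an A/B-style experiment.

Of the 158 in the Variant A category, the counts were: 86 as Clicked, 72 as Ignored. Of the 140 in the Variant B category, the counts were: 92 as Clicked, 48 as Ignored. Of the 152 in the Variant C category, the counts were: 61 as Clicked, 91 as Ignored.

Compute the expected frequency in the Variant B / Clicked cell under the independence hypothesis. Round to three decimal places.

Row total (Variant B) = 140; column total (Clicked) = 239; grand total N = 450.
Expected count = (row total × column total) / N = 140 × 239 / 450 = 74.356.

74.356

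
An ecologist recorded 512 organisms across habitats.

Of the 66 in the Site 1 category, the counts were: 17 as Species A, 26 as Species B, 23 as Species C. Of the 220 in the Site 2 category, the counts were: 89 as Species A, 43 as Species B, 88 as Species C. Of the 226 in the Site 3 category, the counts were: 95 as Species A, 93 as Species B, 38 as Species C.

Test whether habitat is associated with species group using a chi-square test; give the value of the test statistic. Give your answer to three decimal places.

42.927

Row totals: 66, 220, 226. Column totals: 201, 162, 149. Grand total N = 512.
Expected counts (row total × column total / N):
  Site 1, Species A: 66×201/512 = 25.9102
  Site 1, Species B: 66×162/512 = 20.8828
  Site 1, Species C: 66×149/512 = 19.2070
  Site 2, Species A: 220×201/512 = 86.3672
  Site 2, Species B: 220×162/512 = 69.6094
  Site 2, Species C: 220×149/512 = 64.0234
  Site 3, Species A: 226×201/512 = 88.7227
  Site 3, Species B: 226×162/512 = 71.5078
  Site 3, Species C: 226×149/512 = 65.7695
Contributions (O − E)²/E:
  (17 − 25.9102)²/25.9102 = 3.0641
  (26 − 20.8828)²/20.8828 = 1.2539
  (23 − 19.2070)²/19.2070 = 0.7490
  (89 − 86.3672)²/86.3672 = 0.0803
  (43 − 69.6094)²/69.6094 = 10.1719
  (88 − 64.0234)²/64.0234 = 8.9792
  (95 − 88.7227)²/88.7227 = 0.4441
  (93 − 71.5078)²/71.5078 = 6.4596
  (38 − 65.7695)²/65.7695 = 11.7250
χ² = 3.0641 + 1.2539 + 0.7490 + 0.0803 + 10.1719 + 8.9792 + 0.4441 + 6.4596 + 11.7250 = 42.927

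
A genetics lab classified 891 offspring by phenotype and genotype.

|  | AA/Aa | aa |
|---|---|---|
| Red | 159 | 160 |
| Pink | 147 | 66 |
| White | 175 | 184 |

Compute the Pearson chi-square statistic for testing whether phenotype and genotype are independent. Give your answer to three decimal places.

Row totals: 319, 213, 359. Column totals: 481, 410. Grand total N = 891.
Expected counts (row total × column total / N):
  Red, AA/Aa: 319×481/891 = 172.2099
  Red, aa: 319×410/891 = 146.7901
  Pink, AA/Aa: 213×481/891 = 114.9865
  Pink, aa: 213×410/891 = 98.0135
  White, AA/Aa: 359×481/891 = 193.8036
  White, aa: 359×410/891 = 165.1964
Contributions (O − E)²/E:
  (159 − 172.2099)²/172.2099 = 1.0133
  (160 − 146.7901)²/146.7901 = 1.1888
  (147 − 114.9865)²/114.9865 = 8.9129
  (66 − 98.0135)²/98.0135 = 10.4564
  (175 − 193.8036)²/193.8036 = 1.8244
  (184 − 165.1964)²/165.1964 = 2.1403
χ² = 1.0133 + 1.1888 + 8.9129 + 10.4564 + 1.8244 + 2.1403 = 25.536

25.536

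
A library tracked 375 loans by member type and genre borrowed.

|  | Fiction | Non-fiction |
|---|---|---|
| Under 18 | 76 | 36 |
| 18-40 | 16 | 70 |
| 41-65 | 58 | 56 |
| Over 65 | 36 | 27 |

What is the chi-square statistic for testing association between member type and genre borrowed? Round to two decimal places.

49.49

Row totals: 112, 86, 114, 63. Column totals: 186, 189. Grand total N = 375.
Expected counts (row total × column total / N):
  Under 18, Fiction: 112×186/375 = 55.552
  Under 18, Non-fiction: 112×189/375 = 56.448
  18-40, Fiction: 86×186/375 = 42.656
  18-40, Non-fiction: 86×189/375 = 43.344
  41-65, Fiction: 114×186/375 = 56.544
  41-65, Non-fiction: 114×189/375 = 57.456
  Over 65, Fiction: 63×186/375 = 31.248
  Over 65, Non-fiction: 63×189/375 = 31.752
Contributions (O − E)²/E:
  (76 − 55.552)²/55.552 = 7.5267
  (36 − 56.448)²/56.448 = 7.4072
  (16 − 42.656)²/42.656 = 16.6575
  (70 − 43.344)²/43.344 = 16.3931
  (58 − 56.544)²/56.544 = 0.0375
  (56 − 57.456)²/57.456 = 0.0369
  (36 − 31.248)²/31.248 = 0.7227
  (27 − 31.752)²/31.752 = 0.7112
χ² = 7.5267 + 7.4072 + 16.6575 + 16.3931 + 0.0375 + 0.0369 + 0.7227 + 0.7112 = 49.49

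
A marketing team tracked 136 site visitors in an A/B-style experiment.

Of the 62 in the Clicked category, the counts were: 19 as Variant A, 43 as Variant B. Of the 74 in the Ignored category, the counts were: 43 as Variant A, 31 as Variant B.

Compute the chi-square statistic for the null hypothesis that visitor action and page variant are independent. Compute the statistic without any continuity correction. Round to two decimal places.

Row totals: 62, 74. Column totals: 62, 74. Grand total N = 136.
Expected counts (row total × column total / N):
  Clicked, Variant A: 62×62/136 = 28.265
  Clicked, Variant B: 62×74/136 = 33.735
  Ignored, Variant A: 74×62/136 = 33.735
  Ignored, Variant B: 74×74/136 = 40.265
Contributions (O − E)²/E:
  (19 − 28.265)²/28.265 = 3.0370
  (43 − 33.735)²/33.735 = 2.5445
  (43 − 33.735)²/33.735 = 2.5445
  (31 − 40.265)²/40.265 = 2.1319
χ² = 3.0370 + 2.5445 + 2.5445 + 2.1319 = 10.26

10.26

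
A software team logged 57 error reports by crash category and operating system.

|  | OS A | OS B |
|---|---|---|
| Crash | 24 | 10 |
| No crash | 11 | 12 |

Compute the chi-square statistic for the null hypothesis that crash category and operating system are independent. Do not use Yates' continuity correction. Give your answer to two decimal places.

Row totals: 34, 23. Column totals: 35, 22. Grand total N = 57.
Expected counts (row total × column total / N):
  Crash, OS A: 34×35/57 = 20.877
  Crash, OS B: 34×22/57 = 13.123
  No crash, OS A: 23×35/57 = 14.123
  No crash, OS B: 23×22/57 = 8.877
Contributions (O − E)²/E:
  (24 − 20.877)²/20.877 = 0.4672
  (10 − 13.123)²/13.123 = 0.7432
  (11 − 14.123)²/14.123 = 0.6906
  (12 − 8.877)²/8.877 = 1.0987
χ² = 0.4672 + 0.7432 + 0.6906 + 1.0987 = 3.00

3.00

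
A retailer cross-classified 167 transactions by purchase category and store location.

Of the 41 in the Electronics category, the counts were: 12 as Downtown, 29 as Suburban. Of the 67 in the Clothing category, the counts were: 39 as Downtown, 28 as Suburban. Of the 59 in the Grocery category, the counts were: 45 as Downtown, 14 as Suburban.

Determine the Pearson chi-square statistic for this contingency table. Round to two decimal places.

Row totals: 41, 67, 59. Column totals: 96, 71. Grand total N = 167.
Expected counts (row total × column total / N):
  Electronics, Downtown: 41×96/167 = 23.569
  Electronics, Suburban: 41×71/167 = 17.431
  Clothing, Downtown: 67×96/167 = 38.515
  Clothing, Suburban: 67×71/167 = 28.485
  Grocery, Downtown: 59×96/167 = 33.916
  Grocery, Suburban: 59×71/167 = 25.084
Contributions (O − E)²/E:
  (12 − 23.569)²/23.569 = 5.6787
  (29 − 17.431)²/17.431 = 7.6784
  (39 − 38.515)²/38.515 = 0.0061
  (28 − 28.485)²/28.485 = 0.0083
  (45 − 33.916)²/33.916 = 3.6223
  (14 − 25.084)²/25.084 = 4.8977
χ² = 5.6787 + 7.6784 + 0.0061 + 0.0083 + 3.6223 + 4.8977 = 21.89

21.89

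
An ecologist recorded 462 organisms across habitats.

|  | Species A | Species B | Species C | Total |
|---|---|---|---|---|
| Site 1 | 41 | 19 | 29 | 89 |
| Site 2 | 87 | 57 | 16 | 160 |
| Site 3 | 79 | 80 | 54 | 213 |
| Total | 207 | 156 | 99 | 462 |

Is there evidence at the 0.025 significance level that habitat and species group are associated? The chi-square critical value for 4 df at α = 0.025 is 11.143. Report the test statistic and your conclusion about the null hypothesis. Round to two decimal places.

27.72; reject H₀

Grand total N = 462.
Expected counts (row total × column total / N):
  Site 1, Species A: 89×207/462 = 39.877
  Site 1, Species B: 89×156/462 = 30.052
  Site 1, Species C: 89×99/462 = 19.071
  Site 2, Species A: 160×207/462 = 71.688
  Site 2, Species B: 160×156/462 = 54.026
  Site 2, Species C: 160×99/462 = 34.286
  Site 3, Species A: 213×207/462 = 95.435
  Site 3, Species B: 213×156/462 = 71.922
  Site 3, Species C: 213×99/462 = 45.643
Contributions (O − E)²/E:
  (41 − 39.877)²/39.877 = 0.0316
  (19 − 30.052)²/30.052 = 4.0645
  (29 − 19.071)²/19.071 = 5.1694
  (87 − 71.688)²/71.688 = 3.2705
  (57 − 54.026)²/54.026 = 0.1637
  (16 − 34.286)²/34.286 = 9.7526
  (79 − 95.435)²/95.435 = 2.8303
  (80 − 71.922)²/71.922 = 0.9073
  (54 − 45.643)²/45.643 = 1.5301
χ² = 0.0316 + 4.0645 + 5.1694 + 3.2705 + 0.1637 + 9.7526 + 2.8303 + 0.9073 + 1.5301 = 27.72
df = (3−1)(3−1) = 4. Since 27.72 > 11.143, reject the null hypothesis of independence at α = 0.025.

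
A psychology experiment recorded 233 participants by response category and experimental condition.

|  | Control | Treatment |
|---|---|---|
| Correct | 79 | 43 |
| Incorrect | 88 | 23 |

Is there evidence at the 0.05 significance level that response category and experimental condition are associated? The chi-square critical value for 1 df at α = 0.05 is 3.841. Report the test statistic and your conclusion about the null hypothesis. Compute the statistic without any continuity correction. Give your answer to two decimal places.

Row totals: 122, 111. Column totals: 167, 66. Grand total N = 233.
Expected counts (row total × column total / N):
  Correct, Control: 122×167/233 = 87.442
  Correct, Treatment: 122×66/233 = 34.558
  Incorrect, Control: 111×167/233 = 79.558
  Incorrect, Treatment: 111×66/233 = 31.442
Contributions (O − E)²/E:
  (79 − 87.442)²/87.442 = 0.8150
  (43 − 34.558)²/34.558 = 2.0623
  (88 − 79.558)²/79.558 = 0.8958
  (23 − 31.442)²/31.442 = 2.2666
χ² = 0.8150 + 2.0623 + 0.8958 + 2.2666 = 6.04
df = (2−1)(2−1) = 1. Since 6.04 > 3.841, reject the null hypothesis of independence at α = 0.05.

6.04; reject H₀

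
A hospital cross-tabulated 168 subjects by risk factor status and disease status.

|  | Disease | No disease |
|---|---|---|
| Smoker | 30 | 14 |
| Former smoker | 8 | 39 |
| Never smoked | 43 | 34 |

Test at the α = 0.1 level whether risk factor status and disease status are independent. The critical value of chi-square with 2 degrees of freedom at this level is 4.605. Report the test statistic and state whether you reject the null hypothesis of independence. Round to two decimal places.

Row totals: 44, 47, 77. Column totals: 81, 87. Grand total N = 168.
Expected counts (row total × column total / N):
  Smoker, Disease: 44×81/168 = 21.2143
  Smoker, No disease: 44×87/168 = 22.7857
  Former smoker, Disease: 47×81/168 = 22.6607
  Former smoker, No disease: 47×87/168 = 24.3393
  Never smoked, Disease: 77×81/168 = 37.1250
  Never smoked, No disease: 77×87/168 = 39.8750
Contributions (O − E)²/E:
  (30 − 21.2143)²/21.2143 = 3.6385
  (14 − 22.7857)²/22.7857 = 3.3876
  (8 − 22.6607)²/22.6607 = 9.4850
  (39 − 24.3393)²/24.3393 = 8.8308
  (43 − 37.1250)²/37.1250 = 0.9297
  (34 − 39.8750)²/39.8750 = 0.8656
χ² = 3.6385 + 3.3876 + 9.4850 + 8.8308 + 0.9297 + 0.8656 = 27.14
df = (3−1)(2−1) = 2. Since 27.14 > 4.605, reject the null hypothesis of independence at α = 0.1.

27.14; reject H₀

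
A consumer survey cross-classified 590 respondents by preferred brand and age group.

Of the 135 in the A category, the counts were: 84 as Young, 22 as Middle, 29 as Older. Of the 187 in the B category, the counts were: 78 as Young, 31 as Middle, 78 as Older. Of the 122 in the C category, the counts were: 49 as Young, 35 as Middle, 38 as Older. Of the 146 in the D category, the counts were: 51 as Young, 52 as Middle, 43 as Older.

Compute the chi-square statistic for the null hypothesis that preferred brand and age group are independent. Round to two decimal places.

41.08

Row totals: 135, 187, 122, 146. Column totals: 262, 140, 188. Grand total N = 590.
Expected counts (row total × column total / N):
  A, Young: 135×262/590 = 59.9492
  A, Middle: 135×140/590 = 32.0339
  A, Older: 135×188/590 = 43.0169
  B, Young: 187×262/590 = 83.0407
  B, Middle: 187×140/590 = 44.3729
  B, Older: 187×188/590 = 59.5864
  C, Young: 122×262/590 = 54.1763
  C, Middle: 122×140/590 = 28.9492
  C, Older: 122×188/590 = 38.8746
  D, Young: 146×262/590 = 64.8339
  D, Middle: 146×140/590 = 34.6441
  D, Older: 146×188/590 = 46.5220
Contributions (O − E)²/E:
  (84 − 59.9492)²/59.9492 = 9.6489
  (22 − 32.0339)²/32.0339 = 3.1429
  (29 − 43.0169)²/43.0169 = 4.5674
  (78 − 83.0407)²/83.0407 = 0.3060
  (31 − 44.3729)²/44.3729 = 4.0303
  (78 − 59.5864)²/59.5864 = 5.6902
  (49 − 54.1763)²/54.1763 = 0.4946
  (35 − 28.9492)²/28.9492 = 1.2647
  (38 − 38.8746)²/38.8746 = 0.0197
  (51 − 64.8339)²/64.8339 = 2.9518
  (52 − 34.6441)²/34.6441 = 8.6949
  (43 − 46.5220)²/46.5220 = 0.2666
χ² = 9.6489 + 3.1429 + 4.5674 + 0.3060 + 4.0303 + 5.6902 + 0.4946 + 1.2647 + 0.0197 + 2.9518 + 8.6949 + 0.2666 = 41.08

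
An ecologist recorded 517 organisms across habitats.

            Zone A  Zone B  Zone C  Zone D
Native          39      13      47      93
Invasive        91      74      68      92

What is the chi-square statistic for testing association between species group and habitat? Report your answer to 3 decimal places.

35.548

Row totals: 192, 325. Column totals: 130, 87, 115, 185. Grand total N = 517.
Expected counts (row total × column total / N):
  Native, Zone A: 192×130/517 = 48.2785
  Native, Zone B: 192×87/517 = 32.3095
  Native, Zone C: 192×115/517 = 42.7079
  Native, Zone D: 192×185/517 = 68.7041
  Invasive, Zone A: 325×130/517 = 81.7215
  Invasive, Zone B: 325×87/517 = 54.6905
  Invasive, Zone C: 325×115/517 = 72.2921
  Invasive, Zone D: 325×185/517 = 116.2959
Contributions (O − E)²/E:
  (39 − 48.2785)²/48.2785 = 1.7832
  (13 − 32.3095)²/32.3095 = 11.5402
  (47 − 42.7079)²/42.7079 = 0.4314
  (93 − 68.7041)²/68.7041 = 8.5918
  (91 − 81.7215)²/81.7215 = 1.0535
  (74 − 54.6905)²/54.6905 = 6.8176
  (68 − 72.2921)²/72.2921 = 0.2548
  (92 − 116.2959)²/116.2959 = 5.0758
χ² = 1.7832 + 11.5402 + 0.4314 + 8.5918 + 1.0535 + 6.8176 + 0.2548 + 5.0758 = 35.548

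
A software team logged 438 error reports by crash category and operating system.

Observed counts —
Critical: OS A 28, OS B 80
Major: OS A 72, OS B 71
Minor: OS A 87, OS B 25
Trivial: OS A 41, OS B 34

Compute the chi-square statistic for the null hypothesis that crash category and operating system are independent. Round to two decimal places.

Row totals: 108, 143, 112, 75. Column totals: 228, 210. Grand total N = 438.
Expected counts (row total × column total / N):
  Critical, OS A: 108×228/438 = 56.219
  Critical, OS B: 108×210/438 = 51.781
  Major, OS A: 143×228/438 = 74.438
  Major, OS B: 143×210/438 = 68.562
  Minor, OS A: 112×228/438 = 58.301
  Minor, OS B: 112×210/438 = 53.699
  Trivial, OS A: 75×228/438 = 39.041
  Trivial, OS B: 75×210/438 = 35.959
Contributions (O − E)²/E:
  (28 − 56.219)²/56.219 = 14.1645
  (80 − 51.781)²/51.781 = 15.3785
  (72 − 74.438)²/74.438 = 0.0798
  (71 − 68.562)²/68.562 = 0.0867
  (87 − 58.301)²/58.301 = 14.1272
  (25 − 53.699)²/53.699 = 15.3380
  (41 − 39.041)²/39.041 = 0.0983
  (34 − 35.959)²/35.959 = 0.1067
χ² = 14.1645 + 15.3785 + 0.0798 + 0.0867 + 14.1272 + 15.3380 + 0.0983 + 0.1067 = 59.38

59.38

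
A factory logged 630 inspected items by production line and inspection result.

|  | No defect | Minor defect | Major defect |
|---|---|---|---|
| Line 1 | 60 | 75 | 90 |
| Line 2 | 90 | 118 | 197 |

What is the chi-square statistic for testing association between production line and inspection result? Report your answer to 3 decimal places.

4.403

Row totals: 225, 405. Column totals: 150, 193, 287. Grand total N = 630.
Expected counts (row total × column total / N):
  Line 1, No defect: 225×150/630 = 53.5714
  Line 1, Minor defect: 225×193/630 = 68.9286
  Line 1, Major defect: 225×287/630 = 102.5000
  Line 2, No defect: 405×150/630 = 96.4286
  Line 2, Minor defect: 405×193/630 = 124.0714
  Line 2, Major defect: 405×287/630 = 184.5000
Contributions (O − E)²/E:
  (60 − 53.5714)²/53.5714 = 0.7714
  (75 − 68.9286)²/68.9286 = 0.5348
  (90 − 102.5000)²/102.5000 = 1.5244
  (90 − 96.4286)²/96.4286 = 0.4286
  (118 − 124.0714)²/124.0714 = 0.2971
  (197 − 184.5000)²/184.5000 = 0.8469
χ² = 0.7714 + 0.5348 + 1.5244 + 0.4286 + 0.2971 + 0.8469 = 4.403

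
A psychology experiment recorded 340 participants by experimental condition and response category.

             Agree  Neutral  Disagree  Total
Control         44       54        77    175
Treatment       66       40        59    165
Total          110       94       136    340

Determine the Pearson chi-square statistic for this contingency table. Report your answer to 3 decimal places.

Grand total N = 340.
Expected counts (row total × column total / N):
  Control, Agree: 175×110/340 = 56.6176
  Control, Neutral: 175×94/340 = 48.3824
  Control, Disagree: 175×136/340 = 70.0000
  Treatment, Agree: 165×110/340 = 53.3824
  Treatment, Neutral: 165×94/340 = 45.6176
  Treatment, Disagree: 165×136/340 = 66.0000
Contributions (O − E)²/E:
  (44 − 56.6176)²/56.6176 = 2.8119
  (54 − 48.3824)²/48.3824 = 0.6523
  (77 − 70.0000)²/70.0000 = 0.7000
  (66 − 53.3824)²/53.3824 = 2.9823
  (40 − 45.6176)²/45.6176 = 0.6918
  (59 − 66.0000)²/66.0000 = 0.7424
χ² = 2.8119 + 0.6523 + 0.7000 + 2.9823 + 0.6918 + 0.7424 = 8.581

8.581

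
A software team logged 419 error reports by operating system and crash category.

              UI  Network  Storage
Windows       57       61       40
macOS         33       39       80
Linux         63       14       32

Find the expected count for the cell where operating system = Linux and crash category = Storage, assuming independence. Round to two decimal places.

Row total (Linux) = 109; column total (Storage) = 152; grand total N = 419.
Expected count = (row total × column total) / N = 109 × 152 / 419 = 39.54.

39.54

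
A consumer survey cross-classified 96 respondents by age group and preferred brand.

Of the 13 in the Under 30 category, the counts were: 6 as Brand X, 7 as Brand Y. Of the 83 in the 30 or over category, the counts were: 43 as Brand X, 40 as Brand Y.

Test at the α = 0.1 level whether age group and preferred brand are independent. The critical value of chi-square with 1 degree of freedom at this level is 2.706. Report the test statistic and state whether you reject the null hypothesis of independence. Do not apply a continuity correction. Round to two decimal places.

0.14; fail to reject H₀

Row totals: 13, 83. Column totals: 49, 47. Grand total N = 96.
Expected counts (row total × column total / N):
  Under 30, Brand X: 13×49/96 = 6.635
  Under 30, Brand Y: 13×47/96 = 6.365
  30 or over, Brand X: 83×49/96 = 42.365
  30 or over, Brand Y: 83×47/96 = 40.635
Contributions (O − E)²/E:
  (6 − 6.635)²/6.635 = 0.0608
  (7 − 6.365)²/6.365 = 0.0634
  (43 − 42.365)²/42.365 = 0.0095
  (40 − 40.635)²/40.635 = 0.0099
χ² = 0.0608 + 0.0634 + 0.0095 + 0.0099 = 0.14
df = (2−1)(2−1) = 1. Since 0.14 < 2.706, fail to reject the null hypothesis of independence at α = 0.1.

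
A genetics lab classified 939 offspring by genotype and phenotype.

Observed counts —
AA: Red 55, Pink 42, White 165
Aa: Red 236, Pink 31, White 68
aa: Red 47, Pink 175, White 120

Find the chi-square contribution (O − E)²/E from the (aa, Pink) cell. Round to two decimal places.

79.38

Row total (aa) = 342; column total (Pink) = 248; N = 939.
Expected count E = 342 × 248 / 939 = 90.326.
Contribution = (O − E)²/E = (175 − 90.326)² / 90.326 = 79.38.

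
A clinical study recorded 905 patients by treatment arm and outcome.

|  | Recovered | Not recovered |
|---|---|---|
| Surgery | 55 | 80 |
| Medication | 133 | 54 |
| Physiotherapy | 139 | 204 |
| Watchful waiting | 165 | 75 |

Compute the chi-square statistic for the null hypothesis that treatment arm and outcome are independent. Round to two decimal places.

Row totals: 135, 187, 343, 240. Column totals: 492, 413. Grand total N = 905.
Expected counts (row total × column total / N):
  Surgery, Recovered: 135×492/905 = 73.392
  Surgery, Not recovered: 135×413/905 = 61.608
  Medication, Recovered: 187×492/905 = 101.662
  Medication, Not recovered: 187×413/905 = 85.338
  Physiotherapy, Recovered: 343×492/905 = 186.471
  Physiotherapy, Not recovered: 343×413/905 = 156.529
  Watchful waiting, Recovered: 240×492/905 = 130.475
  Watchful waiting, Not recovered: 240×413/905 = 109.525
Contributions (O − E)²/E:
  (55 − 73.392)²/73.392 = 4.6090
  (80 − 61.608)²/61.608 = 5.4906
  (133 − 101.662)²/101.662 = 9.6602
  (54 − 85.338)²/85.338 = 11.5080
  (139 − 186.471)²/186.471 = 12.0850
  (204 − 156.529)²/156.529 = 14.3967
  (165 − 130.475)²/130.475 = 9.1357
  (75 − 109.525)²/109.525 = 10.8831
χ² = 4.6090 + 5.4906 + 9.6602 + 11.5080 + 12.0850 + 14.3967 + 9.1357 + 10.8831 = 77.77

77.77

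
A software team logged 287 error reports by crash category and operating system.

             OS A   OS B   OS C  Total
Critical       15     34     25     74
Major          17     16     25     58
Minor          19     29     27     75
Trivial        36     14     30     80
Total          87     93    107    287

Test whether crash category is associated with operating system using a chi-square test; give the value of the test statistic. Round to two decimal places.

Grand total N = 287.
Expected counts (row total × column total / N):
  Critical, OS A: 74×87/287 = 22.432
  Critical, OS B: 74×93/287 = 23.979
  Critical, OS C: 74×107/287 = 27.589
  Major, OS A: 58×87/287 = 17.582
  Major, OS B: 58×93/287 = 18.794
  Major, OS C: 58×107/287 = 21.624
  Minor, OS A: 75×87/287 = 22.735
  Minor, OS B: 75×93/287 = 24.303
  Minor, OS C: 75×107/287 = 27.962
  Trivial, OS A: 80×87/287 = 24.251
  Trivial, OS B: 80×93/287 = 25.923
  Trivial, OS C: 80×107/287 = 29.826
Contributions (O − E)²/E:
  (15 − 22.432)²/22.432 = 2.4623
  (34 − 23.979)²/23.979 = 4.1878
  (25 − 27.589)²/27.589 = 0.2430
  (17 − 17.582)²/17.582 = 0.0193
  (16 − 18.794)²/18.794 = 0.4154
  (25 − 21.624)²/21.624 = 0.5271
  (19 − 22.735)²/22.735 = 0.6136
  (29 − 24.303)²/24.303 = 0.9078
  (27 − 27.962)²/27.962 = 0.0331
  (36 − 24.251)²/24.251 = 5.6921
  (14 − 25.923)²/25.923 = 5.4839
  (30 − 29.826)²/29.826 = 0.0010
χ² = 2.4623 + 4.1878 + 0.2430 + 0.0193 + 0.4154 + 0.5271 + 0.6136 + 0.9078 + 0.0331 + 5.6921 + 5.4839 + 0.0010 = 20.59

20.59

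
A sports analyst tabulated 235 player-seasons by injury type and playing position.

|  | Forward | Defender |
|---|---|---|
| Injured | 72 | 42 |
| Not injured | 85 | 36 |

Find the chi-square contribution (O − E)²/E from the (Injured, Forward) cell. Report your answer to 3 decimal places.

Row total (Injured) = 114; column total (Forward) = 157; N = 235.
Expected count E = 114 × 157 / 235 = 76.1617.
Contribution = (O − E)²/E = (72 − 76.1617)² / 76.1617 = 0.227.

0.227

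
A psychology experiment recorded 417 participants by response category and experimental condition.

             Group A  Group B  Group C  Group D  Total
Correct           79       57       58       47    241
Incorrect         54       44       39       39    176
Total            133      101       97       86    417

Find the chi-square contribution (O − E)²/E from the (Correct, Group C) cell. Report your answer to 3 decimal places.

0.067

Row total (Correct) = 241; column total (Group C) = 97; N = 417.
Expected count E = 241 × 97 / 417 = 56.0600.
Contribution = (O − E)²/E = (58 − 56.0600)² / 56.0600 = 0.067.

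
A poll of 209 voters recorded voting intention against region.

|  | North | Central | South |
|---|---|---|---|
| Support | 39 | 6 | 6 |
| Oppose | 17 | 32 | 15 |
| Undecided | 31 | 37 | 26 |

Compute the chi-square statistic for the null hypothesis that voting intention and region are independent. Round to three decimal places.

Row totals: 51, 64, 94. Column totals: 87, 75, 47. Grand total N = 209.
Expected counts (row total × column total / N):
  Support, North: 51×87/209 = 21.2297
  Support, Central: 51×75/209 = 18.3014
  Support, South: 51×47/209 = 11.4689
  Oppose, North: 64×87/209 = 26.6411
  Oppose, Central: 64×75/209 = 22.9665
  Oppose, South: 64×47/209 = 14.3923
  Undecided, North: 94×87/209 = 39.1292
  Undecided, Central: 94×75/209 = 33.7321
  Undecided, South: 94×47/209 = 21.1388
Contributions (O − E)²/E:
  (39 − 21.2297)²/21.2297 = 14.8746
  (6 − 18.3014)²/18.3014 = 8.2685
  (6 − 11.4689)²/11.4689 = 2.6078
  (17 − 26.6411)²/26.6411 = 3.4890
  (32 − 22.9665)²/22.9665 = 3.5532
  (15 − 14.3923)²/14.3923 = 0.0257
  (31 − 39.1292)²/39.1292 = 1.6889
  (37 − 33.7321)²/33.7321 = 0.3166
  (26 − 21.1388)²/21.1388 = 1.1179
χ² = 14.8746 + 8.2685 + 2.6078 + 3.4890 + 3.5532 + 0.0257 + 1.6889 + 0.3166 + 1.1179 = 35.942

35.942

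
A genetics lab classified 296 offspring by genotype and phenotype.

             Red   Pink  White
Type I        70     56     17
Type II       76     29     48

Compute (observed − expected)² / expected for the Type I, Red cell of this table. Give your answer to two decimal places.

0.00

Row total (Type I) = 143; column total (Red) = 146; N = 296.
Expected count E = 143 × 146 / 296 = 70.534.
Contribution = (O − E)²/E = (70 − 70.534)² / 70.534 = 0.00.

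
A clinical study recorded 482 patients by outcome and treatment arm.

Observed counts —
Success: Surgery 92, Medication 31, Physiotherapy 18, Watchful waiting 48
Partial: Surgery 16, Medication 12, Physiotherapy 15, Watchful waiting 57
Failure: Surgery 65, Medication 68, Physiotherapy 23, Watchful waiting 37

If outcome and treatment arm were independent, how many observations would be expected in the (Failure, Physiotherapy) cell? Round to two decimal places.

22.42

Row total (Failure) = 193; column total (Physiotherapy) = 56; grand total N = 482.
Expected count = (row total × column total) / N = 193 × 56 / 482 = 22.42.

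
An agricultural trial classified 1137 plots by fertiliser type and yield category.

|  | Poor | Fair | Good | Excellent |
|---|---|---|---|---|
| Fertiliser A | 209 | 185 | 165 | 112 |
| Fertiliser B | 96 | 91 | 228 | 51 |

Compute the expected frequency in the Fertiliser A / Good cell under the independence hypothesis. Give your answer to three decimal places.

Row total (Fertiliser A) = 671; column total (Good) = 393; grand total N = 1137.
Expected count = (row total × column total) / N = 671 × 393 / 1137 = 231.929.

231.929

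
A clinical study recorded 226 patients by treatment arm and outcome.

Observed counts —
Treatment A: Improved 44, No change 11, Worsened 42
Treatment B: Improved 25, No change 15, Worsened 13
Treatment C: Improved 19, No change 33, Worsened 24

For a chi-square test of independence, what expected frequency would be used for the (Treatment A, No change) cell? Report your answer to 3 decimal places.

Row total (Treatment A) = 97; column total (No change) = 59; grand total N = 226.
Expected count = (row total × column total) / N = 97 × 59 / 226 = 25.323.

25.323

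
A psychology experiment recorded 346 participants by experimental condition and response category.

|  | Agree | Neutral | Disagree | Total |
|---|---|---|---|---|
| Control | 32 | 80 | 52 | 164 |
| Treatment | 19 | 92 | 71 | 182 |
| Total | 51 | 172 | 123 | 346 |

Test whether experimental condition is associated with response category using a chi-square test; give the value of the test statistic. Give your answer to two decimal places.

Grand total N = 346.
Expected counts (row total × column total / N):
  Control, Agree: 164×51/346 = 24.173
  Control, Neutral: 164×172/346 = 81.526
  Control, Disagree: 164×123/346 = 58.301
  Treatment, Agree: 182×51/346 = 26.827
  Treatment, Neutral: 182×172/346 = 90.474
  Treatment, Disagree: 182×123/346 = 64.699
Contributions (O − E)²/E:
  (32 − 24.173)²/24.173 = 2.5343
  (80 − 81.526)²/81.526 = 0.0286
  (52 − 58.301)²/58.301 = 0.6810
  (19 − 26.827)²/26.827 = 2.2836
  (92 − 90.474)²/90.474 = 0.0257
  (71 − 64.699)²/64.699 = 0.6137
χ² = 2.5343 + 0.0286 + 0.6810 + 2.2836 + 0.0257 + 0.6137 = 6.17

6.17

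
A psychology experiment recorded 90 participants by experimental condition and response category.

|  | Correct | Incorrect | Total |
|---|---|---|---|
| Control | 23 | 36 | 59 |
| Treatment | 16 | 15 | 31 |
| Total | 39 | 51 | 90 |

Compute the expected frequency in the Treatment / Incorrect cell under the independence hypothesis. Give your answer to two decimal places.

Row total (Treatment) = 31; column total (Incorrect) = 51; grand total N = 90.
Expected count = (row total × column total) / N = 31 × 51 / 90 = 17.57.

17.57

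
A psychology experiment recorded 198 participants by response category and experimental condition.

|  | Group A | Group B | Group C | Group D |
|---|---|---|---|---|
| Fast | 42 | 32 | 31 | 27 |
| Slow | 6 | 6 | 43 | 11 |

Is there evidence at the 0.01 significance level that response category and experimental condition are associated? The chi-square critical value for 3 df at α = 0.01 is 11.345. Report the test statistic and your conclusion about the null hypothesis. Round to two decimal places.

35.41; reject H₀

Row totals: 132, 66. Column totals: 48, 38, 74, 38. Grand total N = 198.
Expected counts (row total × column total / N):
  Fast, Group A: 132×48/198 = 32.000
  Fast, Group B: 132×38/198 = 25.333
  Fast, Group C: 132×74/198 = 49.333
  Fast, Group D: 132×38/198 = 25.333
  Slow, Group A: 66×48/198 = 16.000
  Slow, Group B: 66×38/198 = 12.667
  Slow, Group C: 66×74/198 = 24.667
  Slow, Group D: 66×38/198 = 12.667
Contributions (O − E)²/E:
  (42 − 32.000)²/32.000 = 3.1250
  (32 − 25.333)²/25.333 = 1.7546
  (31 − 49.333)²/49.333 = 6.8129
  (27 − 25.333)²/25.333 = 0.1097
  (6 − 16.000)²/16.000 = 6.2500
  (6 − 12.667)²/12.667 = 3.5090
  (43 − 24.667)²/24.667 = 13.6254
  (11 − 12.667)²/12.667 = 0.2194
χ² = 3.1250 + 1.7546 + 6.8129 + 0.1097 + 6.2500 + 3.5090 + 13.6254 + 0.2194 = 35.41
df = (2−1)(4−1) = 3. Since 35.41 > 11.345, reject the null hypothesis of independence at α = 0.01.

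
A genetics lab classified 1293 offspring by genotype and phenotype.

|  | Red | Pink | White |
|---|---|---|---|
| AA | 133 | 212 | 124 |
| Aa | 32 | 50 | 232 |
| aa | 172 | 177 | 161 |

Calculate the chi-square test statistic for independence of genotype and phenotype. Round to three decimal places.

Row totals: 469, 314, 510. Column totals: 337, 439, 517. Grand total N = 1293.
Expected counts (row total × column total / N):
  AA, Red: 469×337/1293 = 122.23743
  AA, Pink: 469×439/1293 = 159.23511
  AA, White: 469×517/1293 = 187.52746
  Aa, Red: 314×337/1293 = 81.83913
  Aa, Pink: 314×439/1293 = 106.60944
  Aa, White: 314×517/1293 = 125.55143
  aa, Red: 510×337/1293 = 132.92343
  aa, Pink: 510×439/1293 = 173.15545
  aa, White: 510×517/1293 = 203.92111
Contributions (O − E)²/E:
  (133 − 122.23743)²/122.23743 = 0.9476
  (212 − 159.23511)²/159.23511 = 17.4844
  (124 − 187.52746)²/187.52746 = 21.5208
  (32 − 81.83913)²/81.83913 = 30.3515
  (50 − 106.60944)²/106.60944 = 30.0595
  (232 − 125.55143)²/125.55143 = 90.2522
  (172 − 132.92343)²/132.92343 = 11.4877
  (177 − 173.15545)²/173.15545 = 0.0854
  (161 − 203.92111)²/203.92111 = 9.0340
χ² = 0.9476 + 17.4844 + 21.5208 + 30.3515 + 30.0595 + 90.2522 + 11.4877 + 0.0854 + 9.0340 = 211.223

211.223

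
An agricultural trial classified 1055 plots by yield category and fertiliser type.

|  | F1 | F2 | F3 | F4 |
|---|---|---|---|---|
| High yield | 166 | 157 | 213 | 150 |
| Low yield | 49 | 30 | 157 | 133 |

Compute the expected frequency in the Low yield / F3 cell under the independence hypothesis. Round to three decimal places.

Row total (Low yield) = 369; column total (F3) = 370; grand total N = 1055.
Expected count = (row total × column total) / N = 369 × 370 / 1055 = 129.412.

129.412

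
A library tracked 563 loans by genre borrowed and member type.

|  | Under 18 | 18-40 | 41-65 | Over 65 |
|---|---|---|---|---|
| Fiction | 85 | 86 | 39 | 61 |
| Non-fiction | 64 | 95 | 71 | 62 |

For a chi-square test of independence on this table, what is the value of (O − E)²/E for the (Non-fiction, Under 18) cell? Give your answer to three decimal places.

Row total (Non-fiction) = 292; column total (Under 18) = 149; N = 563.
Expected count E = 292 × 149 / 563 = 77.2789.
Contribution = (O − E)²/E = (64 − 77.2789)² / 77.2789 = 2.282.

2.282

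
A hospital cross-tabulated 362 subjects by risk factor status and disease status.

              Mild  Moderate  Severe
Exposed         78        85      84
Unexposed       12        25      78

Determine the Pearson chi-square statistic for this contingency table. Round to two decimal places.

38.31

Row totals: 247, 115. Column totals: 90, 110, 162. Grand total N = 362.
Expected counts (row total × column total / N):
  Exposed, Mild: 247×90/362 = 61.409
  Exposed, Moderate: 247×110/362 = 75.055
  Exposed, Severe: 247×162/362 = 110.536
  Unexposed, Mild: 115×90/362 = 28.591
  Unexposed, Moderate: 115×110/362 = 34.945
  Unexposed, Severe: 115×162/362 = 51.464
Contributions (O − E)²/E:
  (78 − 61.409)²/61.409 = 4.4824
  (85 − 75.055)²/75.055 = 1.3177
  (84 − 110.536)²/110.536 = 6.3704
  (12 − 28.591)²/28.591 = 9.6275
  (25 − 34.945)²/34.945 = 2.8302
  (78 − 51.464)²/51.464 = 13.6826
χ² = 4.4824 + 1.3177 + 6.3704 + 9.6275 + 2.8302 + 13.6826 = 38.31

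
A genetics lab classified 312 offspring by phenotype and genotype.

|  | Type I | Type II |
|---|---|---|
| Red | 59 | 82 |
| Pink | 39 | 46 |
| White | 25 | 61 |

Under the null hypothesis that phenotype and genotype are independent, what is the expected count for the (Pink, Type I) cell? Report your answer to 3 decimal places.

33.510

Row total (Pink) = 85; column total (Type I) = 123; grand total N = 312.
Expected count = (row total × column total) / N = 85 × 123 / 312 = 33.510.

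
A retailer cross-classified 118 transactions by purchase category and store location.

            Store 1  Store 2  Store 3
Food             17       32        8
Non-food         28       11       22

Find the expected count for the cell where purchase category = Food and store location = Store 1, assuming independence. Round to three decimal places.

21.737

Row total (Food) = 57; column total (Store 1) = 45; grand total N = 118.
Expected count = (row total × column total) / N = 57 × 45 / 118 = 21.737.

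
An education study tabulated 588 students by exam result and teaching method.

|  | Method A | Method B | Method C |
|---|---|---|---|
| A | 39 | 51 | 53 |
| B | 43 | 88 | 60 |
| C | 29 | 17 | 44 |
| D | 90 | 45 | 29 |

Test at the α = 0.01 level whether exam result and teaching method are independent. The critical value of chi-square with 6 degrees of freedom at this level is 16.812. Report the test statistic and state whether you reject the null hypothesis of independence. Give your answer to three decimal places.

66.484; reject H₀

Row totals: 143, 191, 90, 164. Column totals: 201, 201, 186. Grand total N = 588.
Expected counts (row total × column total / N):
  A, Method A: 143×201/588 = 48.8827
  A, Method B: 143×201/588 = 48.8827
  A, Method C: 143×186/588 = 45.2347
  B, Method A: 191×201/588 = 65.2908
  B, Method B: 191×201/588 = 65.2908
  B, Method C: 191×186/588 = 60.4184
  C, Method A: 90×201/588 = 30.7653
  C, Method B: 90×201/588 = 30.7653
  C, Method C: 90×186/588 = 28.4694
  D, Method A: 164×201/588 = 56.0612
  D, Method B: 164×201/588 = 56.0612
  D, Method C: 164×186/588 = 51.8776
Contributions (O − E)²/E:
  (39 − 48.8827)²/48.8827 = 1.9980
  (51 − 48.8827)²/48.8827 = 0.0917
  (53 − 45.2347)²/45.2347 = 1.3330
  (43 − 65.2908)²/65.2908 = 7.6103
  (88 − 65.2908)²/65.2908 = 7.8986
  (60 − 60.4184)²/60.4184 = 0.0029
  (29 − 30.7653)²/30.7653 = 0.1013
  (17 − 30.7653)²/30.7653 = 6.1590
  (44 − 28.4694)²/28.4694 = 8.4722
  (90 − 56.0612)²/56.0612 = 20.5462
  (45 − 56.0612)²/56.0612 = 2.1824
  (29 − 51.8776)²/51.8776 = 10.0888
χ² = 1.9980 + 0.0917 + 1.3330 + 7.6103 + 7.8986 + 0.0029 + 0.1013 + 6.1590 + 8.4722 + 20.5462 + 2.1824 + 10.0888 = 66.484
df = (4−1)(3−1) = 6. Since 66.484 > 16.812, reject the null hypothesis of independence at α = 0.01.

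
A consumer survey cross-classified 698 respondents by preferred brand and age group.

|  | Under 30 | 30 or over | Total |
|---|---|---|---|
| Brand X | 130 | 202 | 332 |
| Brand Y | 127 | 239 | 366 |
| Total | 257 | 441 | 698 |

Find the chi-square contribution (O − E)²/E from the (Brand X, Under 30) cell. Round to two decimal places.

0.49

Row total (Brand X) = 332; column total (Under 30) = 257; N = 698.
Expected count E = 332 × 257 / 698 = 122.241.
Contribution = (O − E)²/E = (130 − 122.241)² / 122.241 = 0.49.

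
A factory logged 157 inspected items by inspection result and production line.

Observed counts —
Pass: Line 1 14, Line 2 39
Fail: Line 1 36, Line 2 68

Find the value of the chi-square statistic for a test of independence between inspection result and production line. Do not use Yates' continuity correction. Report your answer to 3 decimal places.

1.088

Row totals: 53, 104. Column totals: 50, 107. Grand total N = 157.
Expected counts (row total × column total / N):
  Pass, Line 1: 53×50/157 = 16.8790
  Pass, Line 2: 53×107/157 = 36.1210
  Fail, Line 1: 104×50/157 = 33.1210
  Fail, Line 2: 104×107/157 = 70.8790
Contributions (O − E)²/E:
  (14 − 16.8790)²/16.8790 = 0.4911
  (39 − 36.1210)²/36.1210 = 0.2295
  (36 − 33.1210)²/33.1210 = 0.2503
  (68 − 70.8790)²/70.8790 = 0.1169
χ² = 0.4911 + 0.2295 + 0.2503 + 0.1169 = 1.088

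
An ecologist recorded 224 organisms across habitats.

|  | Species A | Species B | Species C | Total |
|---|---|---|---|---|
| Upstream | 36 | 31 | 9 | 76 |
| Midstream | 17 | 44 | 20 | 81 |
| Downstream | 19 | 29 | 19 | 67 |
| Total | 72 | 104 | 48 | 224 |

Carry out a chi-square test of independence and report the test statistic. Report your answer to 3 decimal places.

15.829

Grand total N = 224.
Expected counts (row total × column total / N):
  Upstream, Species A: 76×72/224 = 24.4286
  Upstream, Species B: 76×104/224 = 35.2857
  Upstream, Species C: 76×48/224 = 16.2857
  Midstream, Species A: 81×72/224 = 26.0357
  Midstream, Species B: 81×104/224 = 37.6071
  Midstream, Species C: 81×48/224 = 17.3571
  Downstream, Species A: 67×72/224 = 21.5357
  Downstream, Species B: 67×104/224 = 31.1071
  Downstream, Species C: 67×48/224 = 14.3571
Contributions (O − E)²/E:
  (36 − 24.4286)²/24.4286 = 5.4812
  (31 − 35.2857)²/35.2857 = 0.5205
  (9 − 16.2857)²/16.2857 = 3.2594
  (17 − 26.0357)²/26.0357 = 3.1358
  (44 − 37.6071)²/37.6071 = 1.0867
  (20 − 17.3571)²/17.3571 = 0.4024
  (19 − 21.5357)²/21.5357 = 0.2986
  (29 − 31.1071)²/31.1071 = 0.1427
  (19 − 14.3571)²/14.3571 = 1.5015
χ² = 5.4812 + 0.5205 + 3.2594 + 3.1358 + 1.0867 + 0.4024 + 0.2986 + 0.1427 + 1.5015 = 15.829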